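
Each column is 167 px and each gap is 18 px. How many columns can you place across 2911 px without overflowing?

15 columns

Each extra column adds 167 + 18 = 185 px.
(2911 + 18) / 185 = 15.83, so 15 columns fit.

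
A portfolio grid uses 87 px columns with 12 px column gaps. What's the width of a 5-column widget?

5-column span = 5·87 + 4·12 = 483 px.

483 px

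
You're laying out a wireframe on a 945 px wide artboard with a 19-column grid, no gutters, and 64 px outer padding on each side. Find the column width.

Inside the margins: 945 − 128 = 817 px.
With no gutters, each column is 817/19 = 43 px.

43 px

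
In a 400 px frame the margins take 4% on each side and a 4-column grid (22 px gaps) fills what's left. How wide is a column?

400 × (1 − 2·4%) = 400 × 92% = 368 px for the columns.
Subtracting 3 gaps of 22 leaves 302 for 4 columns, so c = 75.5 px.

75.5 px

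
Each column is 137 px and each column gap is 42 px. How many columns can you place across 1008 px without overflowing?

5 columns

k columns need k·137 + (k−1)·42 = k·179 − 42.
k·179 − 42 ≤ 1008 → k ≤ 1050 / 179 ≈ 5.87, so k = 5.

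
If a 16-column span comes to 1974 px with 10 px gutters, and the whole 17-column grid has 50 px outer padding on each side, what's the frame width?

2198 px

16 columns + 15 gutters: 16c + 15·10 = 1974.
16c = 1974 − 150 = 1824, so c = 114 px.
Total width: 2·50 + 17·114 + 16·10 = 2198 px.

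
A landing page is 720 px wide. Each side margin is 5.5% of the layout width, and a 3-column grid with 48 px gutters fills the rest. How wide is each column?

720 × (1 − 2·5.5%) = 720 × 89% = 640.8 px for the columns.
640.8 − 2·48 = 544.8; ÷3 gives c = 181.6 px.

181.6 px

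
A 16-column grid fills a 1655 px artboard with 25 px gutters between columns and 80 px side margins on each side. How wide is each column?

70 px

Subtract both margins: 1655 − 2·80 = 1495 px.
1495 − 15·25 = 1120; ÷16 gives c = 70 px.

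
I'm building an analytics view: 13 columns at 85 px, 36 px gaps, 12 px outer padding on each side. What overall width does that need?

1561 px

Artboard = 2·12 + 13·85 + 12·36 = 24 + 1105 + 432 = 1561 px.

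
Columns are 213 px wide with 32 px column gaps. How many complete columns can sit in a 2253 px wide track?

k columns need k·213 + (k−1)·32 = k·245 − 32.
k·245 − 32 ≤ 2253 → k ≤ 2285 / 245 ≈ 9.33, so k = 9.

9 columns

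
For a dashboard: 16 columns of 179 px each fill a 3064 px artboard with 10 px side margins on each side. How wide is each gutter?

Content width = 3064 − 2·10 = 3044 px.
16 columns take 16·179 = 2864 px; remaining 180 splits into 15 gutters.
g = 180 / 15 = 12 px.

12 px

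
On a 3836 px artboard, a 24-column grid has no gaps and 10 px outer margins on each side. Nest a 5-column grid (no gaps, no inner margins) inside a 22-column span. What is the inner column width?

Take off 20 px of margins, leaving 3816 px.
With no gaps, each column is 3816/24 = 159 px.
With no gaps, 22 columns span 22·159 = 3498 px.
With no gaps, each column is 3498/5 = 699.6 px.

699.6 px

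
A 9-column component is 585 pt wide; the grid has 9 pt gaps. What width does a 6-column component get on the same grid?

387 pt

9 columns + 8 gaps: 9c + 8·9 = 585.
9c = 585 − 72 = 513, so c = 57 pt.
Span of 6: 6·57 + 5·9 = 342 + 45 = 387 pt.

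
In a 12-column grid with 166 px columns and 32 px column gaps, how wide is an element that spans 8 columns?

1552 px

8-column span = 8·166 + 7·32 = 1552 px.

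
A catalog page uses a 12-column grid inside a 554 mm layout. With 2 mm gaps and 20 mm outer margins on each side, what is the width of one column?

Inside the margins: 554 − 40 = 514 mm.
Subtracting 11 gaps of 2 leaves 492 for 12 columns, so c = 41 mm.

41 mm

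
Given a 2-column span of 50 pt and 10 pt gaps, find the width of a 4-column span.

110 pt

Subtracting 1 gap of 10 leaves 40 for 2 columns, so c = 20 pt.
Span of 4: 4·20 + 3·10 = 80 + 30 = 110 pt.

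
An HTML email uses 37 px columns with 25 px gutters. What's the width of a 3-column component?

3 columns plus 2 gutters: 111 + 50 = 161 px.

161 px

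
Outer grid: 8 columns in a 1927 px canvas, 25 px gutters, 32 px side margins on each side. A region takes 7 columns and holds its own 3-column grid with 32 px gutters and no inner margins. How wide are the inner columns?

Subtract both margins: 1927 − 2·32 = 1863 px.
Subtracting 7 gutters of 25 leaves 1688 for 8 columns, so c = 211 px.
7 columns plus 6 gutters: 1477 + 150 = 1627 px.
3d + 2·32 = 1627 → 3d = 1563 → d = 521 px.

521 px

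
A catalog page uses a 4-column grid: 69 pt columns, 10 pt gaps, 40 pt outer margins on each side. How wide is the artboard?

Artboard = 2·40 + 4·69 + 3·10 = 80 + 276 + 30 = 386 pt.

386 pt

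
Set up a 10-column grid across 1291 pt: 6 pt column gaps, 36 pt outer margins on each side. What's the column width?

Content width = 1291 − 2·36 = 1219 pt.
10 columns + 9 column gaps: 10c + 9·6 = 1219.
10c = 1219 − 54 = 1165, so c = 116.5 pt.

116.5 pt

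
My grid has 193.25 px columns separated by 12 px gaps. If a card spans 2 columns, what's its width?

398.5 px

2 columns plus 1 gap: 386.5 + 12 = 398.5 px.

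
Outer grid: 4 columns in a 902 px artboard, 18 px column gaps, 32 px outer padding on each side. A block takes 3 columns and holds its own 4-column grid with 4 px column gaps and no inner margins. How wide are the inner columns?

153 px

Subtract both margins: 902 − 2·32 = 838 px.
Subtracting 3 column gaps of 18 leaves 784 for 4 columns, so c = 196 px.
3-column span = 3·196 + 2·18 = 624 px.
4 columns + 3 column gaps: 4d + 3·4 = 624.
4d = 624 − 12 = 612, so d = 153 px.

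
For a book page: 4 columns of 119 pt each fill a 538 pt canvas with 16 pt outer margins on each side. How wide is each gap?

Take off 32 pt of margins, leaving 506 pt.
4·119 + 3g = 506 → 3g = 30 → g = 10 pt.

10 pt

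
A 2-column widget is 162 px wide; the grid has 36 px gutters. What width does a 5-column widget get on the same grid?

459 px

Subtracting 1 gutter of 36 leaves 126 for 2 columns, so c = 63 px.
Span of 5: 5·63 + 4·36 = 315 + 144 = 459 px.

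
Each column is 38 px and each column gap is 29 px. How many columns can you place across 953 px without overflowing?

Each extra column adds 38 + 29 = 67 px.
(953 + 29) / 67 = 14.66, so 14 columns fit.

14 columns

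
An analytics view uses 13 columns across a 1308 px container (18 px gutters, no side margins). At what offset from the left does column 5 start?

13c + 12·18 = 1308 → 13c = 1092 → c = 84 px.
No margin, so column 5 starts at 4·(column + gutter) = 4·102 = 408 px.

408 px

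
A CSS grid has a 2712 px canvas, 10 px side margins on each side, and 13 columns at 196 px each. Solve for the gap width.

Content width = 2712 − 2·10 = 2692 px.
Columns use 2548 px, leaving 144 px across 12 gaps = 12 px each.

12 px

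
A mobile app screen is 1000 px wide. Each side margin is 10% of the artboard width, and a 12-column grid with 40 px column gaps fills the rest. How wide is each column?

30 px

Margins: 10% × 1000 = 100 px each, so content = 1000 − 200 = 800 px.
12 columns + 11 column gaps: 12c + 11·40 = 800.
12c = 800 − 440 = 360, so c = 30 px.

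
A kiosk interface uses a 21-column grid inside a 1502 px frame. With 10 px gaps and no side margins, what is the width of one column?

21 columns + 20 gaps: 21c + 20·10 = 1502.
21c = 1502 − 200 = 1302, so c = 62 px.

62 px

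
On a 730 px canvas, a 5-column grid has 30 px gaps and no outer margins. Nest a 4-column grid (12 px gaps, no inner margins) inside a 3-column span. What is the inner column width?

97.5 px

Subtracting 4 gaps of 30 leaves 610 for 5 columns, so c = 122 px.
3 columns plus 2 gaps: 366 + 60 = 426 px.
4 columns + 3 gaps: 4d + 3·12 = 426.
4d = 426 − 36 = 390, so d = 97.5 px.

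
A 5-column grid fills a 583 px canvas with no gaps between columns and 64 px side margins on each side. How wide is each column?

Subtract both margins: 583 − 2·64 = 455 px.
With no gaps, each column is 455/5 = 91 px.

91 px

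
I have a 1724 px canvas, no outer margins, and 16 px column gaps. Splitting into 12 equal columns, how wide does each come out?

Subtracting 11 column gaps of 16 leaves 1548 for 12 columns, so c = 129 px.

129 px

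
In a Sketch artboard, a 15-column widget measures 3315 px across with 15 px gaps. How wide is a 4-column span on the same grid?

15 columns + 14 gaps: 15c + 14·15 = 3315.
15c = 3315 − 210 = 3105, so c = 207 px.
Span of 4: 4·207 + 3·15 = 828 + 45 = 873 px.

873 px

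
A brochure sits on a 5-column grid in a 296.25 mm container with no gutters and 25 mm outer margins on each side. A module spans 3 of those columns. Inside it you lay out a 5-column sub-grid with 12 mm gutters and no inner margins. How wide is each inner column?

Inside the margins: 296.25 − 50 = 246.25 mm.
246.25 / 5 = 49.25 mm per column.
With no gutters, 3 columns span 3·49.25 = 147.75 mm.
5d + 4·12 = 147.75 → 5d = 99.75 → d = 19.95 mm.

19.95 mm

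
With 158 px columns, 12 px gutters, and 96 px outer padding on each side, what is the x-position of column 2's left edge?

266 px

Each column+gutter stride is 170 px; 1 of them past the 96 px margin is 96 + 170 = 266 px.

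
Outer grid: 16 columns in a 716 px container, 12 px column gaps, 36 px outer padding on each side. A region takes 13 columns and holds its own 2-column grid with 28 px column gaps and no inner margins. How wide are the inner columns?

Subtract both margins: 716 − 2·36 = 644 px.
644 − 15·12 = 464; ÷16 gives c = 29 px.
13 columns plus 12 column gaps: 377 + 144 = 521 px.
521 − 1·28 = 493; ÷2 gives d = 246.5 px.

246.5 px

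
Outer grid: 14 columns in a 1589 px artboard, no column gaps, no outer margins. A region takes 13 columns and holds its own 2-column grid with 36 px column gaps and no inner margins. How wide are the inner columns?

719.75 px

1589 / 14 = 113.5 px per column.
13-column span = 13·113.5 = 1475.5 px.
1475.5 − 1·36 = 1439.5; ÷2 gives d = 719.75 px.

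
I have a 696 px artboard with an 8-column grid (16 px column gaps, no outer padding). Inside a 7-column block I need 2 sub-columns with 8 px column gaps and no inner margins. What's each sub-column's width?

Subtracting 7 column gaps of 16 leaves 584 for 8 columns, so c = 73 px.
Span of 7: 7·73 + 6·16 = 511 + 96 = 607 px.
2 columns + 1 column gap: 2d + 1·8 = 607.
2d = 607 − 8 = 599, so d = 299.5 px.

299.5 px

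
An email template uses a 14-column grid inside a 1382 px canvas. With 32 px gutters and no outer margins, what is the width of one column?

69 px

14c + 13·32 = 1382 → 14c = 966 → c = 69 px.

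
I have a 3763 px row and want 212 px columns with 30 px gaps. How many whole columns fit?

15 columns

k columns need k·212 + (k−1)·30 = k·242 − 30.
k·242 − 30 ≤ 3763 → k ≤ 3793 / 242 ≈ 15.67, so k = 15.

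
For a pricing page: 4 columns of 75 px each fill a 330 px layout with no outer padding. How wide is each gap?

10 px

4·75 + 3g = 330 → 3g = 30 → g = 10 px.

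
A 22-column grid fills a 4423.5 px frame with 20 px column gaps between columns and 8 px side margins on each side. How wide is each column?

Subtract both margins: 4423.5 − 2·8 = 4407.5 px.
22c + 21·20 = 4407.5 → 22c = 3987.5 → c = 181.25 px.

181.25 px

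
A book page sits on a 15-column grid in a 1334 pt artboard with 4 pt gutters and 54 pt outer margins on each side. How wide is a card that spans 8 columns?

Content width = 1334 − 2·54 = 1226 pt.
Subtracting 14 gutters of 4 leaves 1170 for 15 columns, so c = 78 pt.
8 columns plus 7 gutters: 624 + 28 = 652 pt.

652 pt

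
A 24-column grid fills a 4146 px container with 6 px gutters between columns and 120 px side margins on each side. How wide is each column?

157 px

Subtract both margins: 4146 − 2·120 = 3906 px.
3906 − 23·6 = 3768; ÷24 gives c = 157 px.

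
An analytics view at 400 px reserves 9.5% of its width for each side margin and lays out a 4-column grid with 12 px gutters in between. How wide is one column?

72 px

400 × (1 − 2·9.5%) = 400 × 81% = 324 px for the columns.
4c + 3·12 = 324 → 4c = 288 → c = 72 px.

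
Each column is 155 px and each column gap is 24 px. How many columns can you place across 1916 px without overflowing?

10 columns

k columns need k·155 + (k−1)·24 = k·179 − 24.
k·179 − 24 ≤ 1916 → k ≤ 1940 / 179 ≈ 10.84, so k = 10.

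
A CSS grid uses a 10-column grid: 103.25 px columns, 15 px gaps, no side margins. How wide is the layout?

Layout = 10·103.25 + 9·15 = 1032.5 + 135 = 1167.5 px.

1167.5 px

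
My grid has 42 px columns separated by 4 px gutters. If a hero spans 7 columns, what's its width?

318 px

7 columns plus 6 gutters: 294 + 24 = 318 px.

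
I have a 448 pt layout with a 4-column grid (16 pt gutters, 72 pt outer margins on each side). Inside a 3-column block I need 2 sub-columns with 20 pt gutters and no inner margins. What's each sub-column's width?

Take off 144 pt of margins, leaving 304 pt.
4 columns + 3 gutters: 4c + 3·16 = 304.
4c = 304 − 48 = 256, so c = 64 pt.
Span of 3: 3·64 + 2·16 = 192 + 32 = 224 pt.
224 − 1·20 = 204; ÷2 gives d = 102 pt.

102 pt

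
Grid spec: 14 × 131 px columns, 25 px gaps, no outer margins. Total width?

Total width: 14·131 + 13·25 = 2159 px.

2159 px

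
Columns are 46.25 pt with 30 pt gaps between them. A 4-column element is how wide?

4-column span = 4·46.25 + 3·30 = 275 pt.

275 pt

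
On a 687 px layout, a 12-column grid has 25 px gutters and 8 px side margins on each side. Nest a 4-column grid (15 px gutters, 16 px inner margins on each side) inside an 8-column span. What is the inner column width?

90.5 px

Inside the margins: 687 − 16 = 671 px.
671 − 11·25 = 396; ÷12 gives c = 33 px.
8 columns plus 7 gutters: 264 + 175 = 439 px.
Inner content = 439 − 2·16 = 407 px.
Subtracting 3 gutters of 15 leaves 362 for 4 columns, so d = 90.5 px.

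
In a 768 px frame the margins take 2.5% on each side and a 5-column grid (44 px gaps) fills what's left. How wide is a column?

110.72 px

Margins: 2.5% × 768 = 19.2 px each, so content = 768 − 38.4 = 729.6 px.
5c + 4·44 = 729.6 → 5c = 553.6 → c = 110.72 px.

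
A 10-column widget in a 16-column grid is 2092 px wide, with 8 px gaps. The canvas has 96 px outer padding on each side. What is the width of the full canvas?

3544 px

10 columns + 9 gaps: 10c + 9·8 = 2092.
10c = 2092 − 72 = 2020, so c = 202 px.
Total width: 2·96 + 16·202 + 15·8 = 3544 px.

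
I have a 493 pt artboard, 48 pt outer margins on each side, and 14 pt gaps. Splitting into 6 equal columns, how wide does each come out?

54.5 pt

Subtract both margins: 493 − 2·48 = 397 pt.
6 columns + 5 gaps: 6c + 5·14 = 397.
6c = 397 − 70 = 327, so c = 54.5 pt.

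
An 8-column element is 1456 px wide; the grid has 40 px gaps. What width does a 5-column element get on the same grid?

895 px

1456 − 7·40 = 1176; ÷8 gives c = 147 px.
Span of 5: 5·147 + 4·40 = 735 + 160 = 895 px.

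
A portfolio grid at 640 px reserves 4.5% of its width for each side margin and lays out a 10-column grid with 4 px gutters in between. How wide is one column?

640 × (1 − 2·4.5%) = 640 × 91% = 582.4 px for the columns.
10c + 9·4 = 582.4 → 10c = 546.4 → c = 54.64 px.

54.64 px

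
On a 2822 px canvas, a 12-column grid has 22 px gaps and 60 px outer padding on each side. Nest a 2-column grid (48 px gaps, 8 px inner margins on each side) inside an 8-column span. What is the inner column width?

Subtract both margins: 2822 − 2·60 = 2702 px.
2702 − 11·22 = 2460; ÷12 gives c = 205 px.
8-column span = 8·205 + 7·22 = 1794 px.
Inner content = 1794 − 2·8 = 1778 px.
2 columns + 1 gap: 2d + 1·48 = 1778.
2d = 1778 − 48 = 1730, so d = 865 px.

865 px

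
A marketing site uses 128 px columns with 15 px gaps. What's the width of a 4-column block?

557 px

4-column span = 4·128 + 3·15 = 557 px.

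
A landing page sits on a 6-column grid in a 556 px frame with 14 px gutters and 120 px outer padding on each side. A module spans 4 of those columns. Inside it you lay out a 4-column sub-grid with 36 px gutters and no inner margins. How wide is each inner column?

Outer content = 556 − 2·120 = 316 px.
316 − 5·14 = 246; ÷6 gives c = 41 px.
4-column span = 4·41 + 3·14 = 206 px.
4 columns + 3 gutters: 4d + 3·36 = 206.
4d = 206 − 108 = 98, so d = 24.5 px.

24.5 px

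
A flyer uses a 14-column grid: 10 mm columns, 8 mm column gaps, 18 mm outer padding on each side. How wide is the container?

280 mm

Total width: 2·18 + 14·10 + 13·8 = 280 mm.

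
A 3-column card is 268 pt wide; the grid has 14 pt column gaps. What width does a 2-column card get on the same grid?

3 columns + 2 column gaps: 3c + 2·14 = 268.
3c = 268 − 28 = 240, so c = 80 pt.
2-column span = 2·80 + 1·14 = 174 pt.

174 pt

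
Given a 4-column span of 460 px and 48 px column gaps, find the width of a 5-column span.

460 − 3·48 = 316; ÷4 gives c = 79 px.
Span of 5: 5·79 + 4·48 = 395 + 192 = 587 px.

587 px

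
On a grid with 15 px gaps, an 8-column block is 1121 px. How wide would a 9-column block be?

1263 px

1121 − 7·15 = 1016; ÷8 gives c = 127 px.
Span of 9: 9·127 + 8·15 = 1143 + 120 = 1263 px.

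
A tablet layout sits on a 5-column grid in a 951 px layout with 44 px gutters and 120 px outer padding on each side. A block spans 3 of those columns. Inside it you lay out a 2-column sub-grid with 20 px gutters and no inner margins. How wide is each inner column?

Outer content = 951 − 2·120 = 711 px.
711 − 4·44 = 535; ÷5 gives c = 107 px.
3 columns plus 2 gutters: 321 + 88 = 409 px.
2d + 1·20 = 409 → 2d = 389 → d = 194.5 px.

194.5 px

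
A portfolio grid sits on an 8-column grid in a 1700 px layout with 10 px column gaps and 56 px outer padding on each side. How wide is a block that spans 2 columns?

389.5 px

Inside the margins: 1700 − 112 = 1588 px.
8c + 7·10 = 1588 → 8c = 1518 → c = 189.75 px.
Span of 2: 2·189.75 + 1·10 = 379.5 + 10 = 389.5 px.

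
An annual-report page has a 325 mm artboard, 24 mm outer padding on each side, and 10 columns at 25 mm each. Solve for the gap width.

Content width = 325 − 2·24 = 277 mm.
10 columns take 10·25 = 250 mm; remaining 27 splits into 9 gaps.
g = 27 / 9 = 3 mm.

3 mm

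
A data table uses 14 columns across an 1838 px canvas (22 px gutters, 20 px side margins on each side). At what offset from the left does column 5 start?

Take off 40 px of margins, leaving 1798 px.
14 columns + 13 gutters: 14c + 13·22 = 1798.
14c = 1798 − 286 = 1512, so c = 108 px.
Each column+gutter stride is 130 px; 4 of them past the 20 px margin is 20 + 520 = 540 px.

540 px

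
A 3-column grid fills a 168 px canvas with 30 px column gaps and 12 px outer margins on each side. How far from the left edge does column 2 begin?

70 px

Take off 24 px of margins, leaving 144 px.
Subtracting 2 column gaps of 30 leaves 84 for 3 columns, so c = 28 px.
Column 2 starts at margin + 1·(column + gutter) = 12 + 1·58 = 70 px.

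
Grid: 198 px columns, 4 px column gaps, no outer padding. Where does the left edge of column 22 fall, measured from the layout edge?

4242 px

No margin, so column 22 starts at 21·(column + gutter) = 21·202 = 4242 px.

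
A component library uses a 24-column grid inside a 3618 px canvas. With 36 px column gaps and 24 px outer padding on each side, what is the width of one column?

Content width = 3618 − 2·24 = 3570 px.
24 columns + 23 column gaps: 24c + 23·36 = 3570.
24c = 3570 − 828 = 2742, so c = 114.25 px.

114.25 px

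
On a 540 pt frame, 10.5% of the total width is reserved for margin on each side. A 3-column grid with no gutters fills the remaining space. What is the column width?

Each margin = 10.5% of 540 = 56.7 pt; content = 540 − 2·56.7 = 426.6 pt.
426.6 / 3 = 142.2 pt per column.

142.2 pt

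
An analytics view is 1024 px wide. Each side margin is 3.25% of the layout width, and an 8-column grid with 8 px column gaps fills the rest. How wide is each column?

Each margin = 3.25% of 1024 = 33.28 px; content = 1024 − 2·33.28 = 957.44 px.
8c + 7·8 = 957.44 → 8c = 901.44 → c = 112.68 px.

112.68 px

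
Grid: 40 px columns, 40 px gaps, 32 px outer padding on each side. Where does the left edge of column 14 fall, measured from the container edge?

Each column+gutter stride is 80 px; 13 of them past the 32 px margin is 32 + 1040 = 1072 px.

1072 px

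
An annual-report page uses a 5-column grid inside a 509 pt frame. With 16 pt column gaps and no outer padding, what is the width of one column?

89 pt

Subtracting 4 column gaps of 16 leaves 445 for 5 columns, so c = 89 pt.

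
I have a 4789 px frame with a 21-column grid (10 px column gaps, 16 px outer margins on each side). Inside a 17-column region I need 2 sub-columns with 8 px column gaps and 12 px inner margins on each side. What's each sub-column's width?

1908.5 px

Take off 32 px of margins, leaving 4757 px.
Subtracting 20 column gaps of 10 leaves 4557 for 21 columns, so c = 217 px.
Span of 17: 17·217 + 16·10 = 3689 + 160 = 3849 px.
Inner content = 3849 − 2·12 = 3825 px.
3825 − 1·8 = 3817; ÷2 gives d = 1908.5 px.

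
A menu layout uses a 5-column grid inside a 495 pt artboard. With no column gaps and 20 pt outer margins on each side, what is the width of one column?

91 pt

Subtract both margins: 495 − 2·20 = 455 pt.
455 / 5 = 91 pt per column.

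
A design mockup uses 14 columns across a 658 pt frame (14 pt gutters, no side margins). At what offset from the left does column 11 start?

480 pt

14 columns + 13 gutters: 14c + 13·14 = 658.
14c = 658 − 182 = 476, so c = 34 pt.
Each column+gutter stride is 48 pt; with no margin, 10 of them is 480 pt.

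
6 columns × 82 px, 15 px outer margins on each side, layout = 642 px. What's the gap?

24 px

Subtract both margins: 642 − 2·15 = 612 px.
6·82 + 5g = 612 → 5g = 120 → g = 24 px.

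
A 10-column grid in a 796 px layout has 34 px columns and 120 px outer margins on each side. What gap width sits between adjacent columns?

Subtract both margins: 796 − 2·120 = 556 px.
Columns use 340 px, leaving 216 px across 9 gaps = 24 px each.

24 px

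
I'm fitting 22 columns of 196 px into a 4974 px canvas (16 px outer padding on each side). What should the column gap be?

Inside the margins: 4974 − 32 = 4942 px.
22 columns take 22·196 = 4312 px; remaining 630 splits into 21 column gaps.
g = 630 / 21 = 30 px.

30 px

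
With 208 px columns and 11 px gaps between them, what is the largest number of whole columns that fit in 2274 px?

Each extra column adds 208 + 11 = 219 px.
(2274 + 11) / 219 = 10.43, so 10 columns fit.

10 columns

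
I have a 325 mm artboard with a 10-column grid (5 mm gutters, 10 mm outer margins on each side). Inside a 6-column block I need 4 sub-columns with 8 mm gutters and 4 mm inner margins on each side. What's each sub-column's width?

37.25 mm

Outer content = 325 − 2·10 = 305 mm.
10c + 9·5 = 305 → 10c = 260 → c = 26 mm.
Span of 6: 6·26 + 5·5 = 156 + 25 = 181 mm.
Inner content = 181 − 2·4 = 173 mm.
4d + 3·8 = 173 → 4d = 149 → d = 37.25 mm.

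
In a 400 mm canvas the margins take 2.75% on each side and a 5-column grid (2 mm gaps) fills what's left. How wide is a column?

Each margin = 2.75% of 400 = 11 mm; content = 400 − 2·11 = 378 mm.
378 − 4·2 = 370; ÷5 gives c = 74 mm.

74 mm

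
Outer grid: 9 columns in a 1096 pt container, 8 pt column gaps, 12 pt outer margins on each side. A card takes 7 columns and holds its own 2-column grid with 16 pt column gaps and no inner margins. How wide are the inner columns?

408 pt

Subtract both margins: 1096 − 2·12 = 1072 pt.
Subtracting 8 column gaps of 8 leaves 1008 for 9 columns, so c = 112 pt.
Span of 7: 7·112 + 6·8 = 784 + 48 = 832 pt.
832 − 1·16 = 816; ÷2 gives d = 408 pt.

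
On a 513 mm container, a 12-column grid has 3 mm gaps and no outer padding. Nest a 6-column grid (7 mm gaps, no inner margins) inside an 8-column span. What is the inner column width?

51 mm

513 − 11·3 = 480; ÷12 gives c = 40 mm.
8 columns plus 7 gaps: 320 + 21 = 341 mm.
6 columns + 5 gaps: 6d + 5·7 = 341.
6d = 341 − 35 = 306, so d = 51 mm.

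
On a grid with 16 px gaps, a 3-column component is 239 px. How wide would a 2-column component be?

154 px

3 columns + 2 gaps: 3c + 2·16 = 239.
3c = 239 − 32 = 207, so c = 69 px.
Span of 2: 2·69 + 1·16 = 138 + 16 = 154 px.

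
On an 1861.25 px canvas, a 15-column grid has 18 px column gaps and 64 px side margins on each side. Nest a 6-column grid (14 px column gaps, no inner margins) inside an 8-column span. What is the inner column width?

Outer content = 1861.25 − 2·64 = 1733.25 px.
1733.25 − 14·18 = 1481.25; ÷15 gives c = 98.75 px.
Span of 8: 8·98.75 + 7·18 = 790 + 126 = 916 px.
Subtracting 5 column gaps of 14 leaves 846 for 6 columns, so d = 141 px.

141 px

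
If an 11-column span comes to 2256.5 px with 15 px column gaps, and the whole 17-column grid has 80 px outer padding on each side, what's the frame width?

11c + 10·15 = 2256.5 → 11c = 2106.5 → c = 191.5 px.
Total width: 2·80 + 17·191.5 + 16·15 = 3655.5 px.

3655.5 px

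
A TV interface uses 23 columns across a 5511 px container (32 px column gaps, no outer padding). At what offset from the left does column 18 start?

5511 − 22·32 = 4807; ÷23 gives c = 209 px.
Each column+gutter stride is 241 px; with no margin, 17 of them is 4097 px.

4097 px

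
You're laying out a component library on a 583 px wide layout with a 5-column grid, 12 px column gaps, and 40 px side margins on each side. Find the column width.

Inside the margins: 583 − 80 = 503 px.
5 columns + 4 column gaps: 5c + 4·12 = 503.
5c = 503 − 48 = 455, so c = 91 px.

91 px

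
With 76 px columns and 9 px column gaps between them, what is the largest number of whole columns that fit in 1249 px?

14 columns

Each extra column adds 76 + 9 = 85 px.
(1249 + 9) / 85 = 14.80, so 14 columns fit.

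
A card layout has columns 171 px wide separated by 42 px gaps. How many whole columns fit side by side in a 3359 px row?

15 columns: 15·171 + 14·42 = 3153 px ≤ 3359.
16 columns: 3366 px > 3359. So 15.

15 columns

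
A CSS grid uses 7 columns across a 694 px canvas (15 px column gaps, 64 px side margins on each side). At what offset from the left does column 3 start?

230 px

Content = 694 − 2·64 = 566 px.
7c + 6·15 = 566 → 7c = 476 → c = 68 px.
Each column+gutter stride is 83 px; 2 of them past the 64 px margin is 64 + 166 = 230 px.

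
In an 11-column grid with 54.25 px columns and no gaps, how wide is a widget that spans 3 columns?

3-column span = 3·54.25 = 162.75 px.

162.75 px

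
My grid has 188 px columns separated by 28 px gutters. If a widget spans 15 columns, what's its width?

3212 px

Span of 15: 15·188 + 14·28 = 2820 + 392 = 3212 px.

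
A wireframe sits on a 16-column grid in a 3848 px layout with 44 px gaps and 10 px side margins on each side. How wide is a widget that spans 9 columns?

2134 px

Content width = 3848 − 2·10 = 3828 px.
Subtracting 15 gaps of 44 leaves 3168 for 16 columns, so c = 198 px.
9 columns plus 8 gaps: 1782 + 352 = 2134 px.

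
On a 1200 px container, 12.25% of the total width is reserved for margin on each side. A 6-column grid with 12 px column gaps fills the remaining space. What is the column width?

141 px

Margins: 12.25% × 1200 = 147 px each, so content = 1200 − 294 = 906 px.
6c + 5·12 = 906 → 6c = 846 → c = 141 px.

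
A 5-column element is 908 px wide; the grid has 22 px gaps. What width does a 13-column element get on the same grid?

2396 px

5 columns + 4 gaps: 5c + 4·22 = 908.
5c = 908 − 88 = 820, so c = 164 px.
13-column span = 13·164 + 12·22 = 2396 px.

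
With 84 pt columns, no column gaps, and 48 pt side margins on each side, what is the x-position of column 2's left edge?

132 pt

Each column+gutter stride is 84 pt; 1 of them past the 48 pt margin is 48 + 84 = 132 pt.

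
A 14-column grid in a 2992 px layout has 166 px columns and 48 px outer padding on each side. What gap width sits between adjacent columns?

44 px

Subtract both margins: 2992 − 2·48 = 2896 px.
14·166 + 13g = 2896 → 13g = 572 → g = 44 px.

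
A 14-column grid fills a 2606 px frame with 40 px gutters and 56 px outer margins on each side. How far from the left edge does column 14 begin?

Subtract both margins: 2606 − 2·56 = 2494 px.
Subtracting 13 gutters of 40 leaves 1974 for 14 columns, so c = 141 px.
Column 14 starts at margin + 13·(column + gutter) = 56 + 13·181 = 2409 px.

2409 px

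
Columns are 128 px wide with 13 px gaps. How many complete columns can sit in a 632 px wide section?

4 columns

k columns need k·128 + (k−1)·13 = k·141 − 13.
k·141 − 13 ≤ 632 → k ≤ 645 / 141 ≈ 4.57, so k = 4.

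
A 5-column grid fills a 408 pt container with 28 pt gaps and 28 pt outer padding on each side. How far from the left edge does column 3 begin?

Content = 408 − 2·28 = 352 pt.
352 − 4·28 = 240; ÷5 gives c = 48 pt.
Each column+gutter stride is 76 pt; 2 of them past the 28 pt margin is 28 + 152 = 180 pt.

180 pt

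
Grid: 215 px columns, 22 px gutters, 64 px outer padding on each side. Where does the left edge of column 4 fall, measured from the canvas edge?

Before column 4: the margin + 3 columns + 3 gutters.
Offset = 64 + 3·(215 + 22) = 64 + 711 = 775 px.

775 px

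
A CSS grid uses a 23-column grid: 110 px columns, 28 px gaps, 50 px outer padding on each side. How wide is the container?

Total width: 2·50 + 23·110 + 22·28 = 3246 px.

3246 px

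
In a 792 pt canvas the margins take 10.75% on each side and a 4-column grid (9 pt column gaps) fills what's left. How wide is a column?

148.68 pt

Each margin = 10.75% of 792 = 85.14 pt; content = 792 − 2·85.14 = 621.72 pt.
4c + 3·9 = 621.72 → 4c = 594.72 → c = 148.68 pt.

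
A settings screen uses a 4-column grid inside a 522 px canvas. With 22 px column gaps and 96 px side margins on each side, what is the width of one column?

Inside the margins: 522 − 192 = 330 px.
4c + 3·22 = 330 → 4c = 264 → c = 66 px.

66 px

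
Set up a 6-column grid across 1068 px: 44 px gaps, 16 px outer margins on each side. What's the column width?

Take off 32 px of margins, leaving 1036 px.
Subtracting 5 gaps of 44 leaves 816 for 6 columns, so c = 136 px.

136 px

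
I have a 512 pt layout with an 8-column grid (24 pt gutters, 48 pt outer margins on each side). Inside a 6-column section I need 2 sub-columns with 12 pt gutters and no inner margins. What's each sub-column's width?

147 pt

Outer content = 512 − 2·48 = 416 pt.
8c + 7·24 = 416 → 8c = 248 → c = 31 pt.
Span of 6: 6·31 + 5·24 = 186 + 120 = 306 pt.
2 columns + 1 gutter: 2d + 1·12 = 306.
2d = 306 − 12 = 294, so d = 147 pt.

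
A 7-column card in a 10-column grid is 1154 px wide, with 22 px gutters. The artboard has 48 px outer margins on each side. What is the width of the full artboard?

Subtracting 6 gutters of 22 leaves 1022 for 7 columns, so c = 146 px.
Adding margins, columns and gutters: 96 + 1460 + 198 = 1754 px.

1754 px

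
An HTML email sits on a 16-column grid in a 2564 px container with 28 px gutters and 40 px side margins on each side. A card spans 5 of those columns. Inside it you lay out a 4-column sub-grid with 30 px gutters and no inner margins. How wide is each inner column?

Subtract both margins: 2564 − 2·40 = 2484 px.
16c + 15·28 = 2484 → 16c = 2064 → c = 129 px.
5 columns plus 4 gutters: 645 + 112 = 757 px.
757 − 3·30 = 667; ÷4 gives d = 166.75 px.

166.75 px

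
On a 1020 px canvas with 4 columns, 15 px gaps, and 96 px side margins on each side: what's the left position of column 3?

Take off 192 px of margins, leaving 828 px.
Subtracting 3 gaps of 15 leaves 783 for 4 columns, so c = 195.75 px.
Column 3 starts at margin + 2·(column + gutter) = 96 + 2·210.75 = 517.5 px.

517.5 px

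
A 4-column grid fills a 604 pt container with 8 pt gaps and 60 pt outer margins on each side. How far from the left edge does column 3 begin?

306 pt

Content = 604 − 2·60 = 484 pt.
4 columns + 3 gaps: 4c + 3·8 = 484.
4c = 484 − 24 = 460, so c = 115 pt.
Column 3 starts at margin + 2·(column + gutter) = 60 + 2·123 = 306 pt.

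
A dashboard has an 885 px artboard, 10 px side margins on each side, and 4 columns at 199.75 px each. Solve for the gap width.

22 px

Content width = 885 − 2·10 = 865 px.
4·199.75 + 3g = 865 → 3g = 66 → g = 22 px.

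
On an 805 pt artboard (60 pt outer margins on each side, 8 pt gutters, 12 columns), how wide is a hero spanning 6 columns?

Inside the margins: 805 − 120 = 685 pt.
12c + 11·8 = 685 → 12c = 597 → c = 49.75 pt.
6 columns plus 5 gutters: 298.5 + 40 = 338.5 pt.

338.5 pt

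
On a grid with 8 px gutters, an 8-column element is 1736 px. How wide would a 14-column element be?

3044 px

Subtracting 7 gutters of 8 leaves 1680 for 8 columns, so c = 210 px.
Span of 14: 14·210 + 13·8 = 2940 + 104 = 3044 px.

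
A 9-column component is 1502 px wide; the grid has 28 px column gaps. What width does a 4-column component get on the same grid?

652 px

9 columns + 8 column gaps: 9c + 8·28 = 1502.
9c = 1502 − 224 = 1278, so c = 142 px.
Span of 4: 4·142 + 3·28 = 568 + 84 = 652 px.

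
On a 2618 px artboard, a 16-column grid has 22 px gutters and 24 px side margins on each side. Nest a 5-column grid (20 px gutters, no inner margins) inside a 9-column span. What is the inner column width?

271.2 px

Subtract both margins: 2618 − 2·24 = 2570 px.
16 columns + 15 gutters: 16c + 15·22 = 2570.
16c = 2570 − 330 = 2240, so c = 140 px.
9 columns plus 8 gutters: 1260 + 176 = 1436 px.
Subtracting 4 gutters of 20 leaves 1356 for 5 columns, so d = 271.2 px.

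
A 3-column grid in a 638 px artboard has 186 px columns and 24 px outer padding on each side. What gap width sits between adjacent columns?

16 px

Content width = 638 − 2·24 = 590 px.
3 columns take 3·186 = 558 px; remaining 32 splits into 2 gaps.
g = 32 / 2 = 16 px.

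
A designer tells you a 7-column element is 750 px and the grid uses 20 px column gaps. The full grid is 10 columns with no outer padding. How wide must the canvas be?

1080 px

7c + 6·20 = 750 → 7c = 630 → c = 90 px.
Summing: 900 + 180 = 1080 px.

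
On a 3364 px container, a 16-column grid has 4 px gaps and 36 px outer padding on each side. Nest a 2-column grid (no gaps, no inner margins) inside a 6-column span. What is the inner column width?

616 px

Inside the margins: 3364 − 72 = 3292 px.
3292 − 15·4 = 3232; ÷16 gives c = 202 px.
6 columns plus 5 gaps: 1212 + 20 = 1232 px.
With no gaps, each column is 1232/2 = 616 px.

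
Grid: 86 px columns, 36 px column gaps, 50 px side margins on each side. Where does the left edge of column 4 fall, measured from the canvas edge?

Each column+gutter stride is 122 px; 3 of them past the 50 px margin is 50 + 366 = 416 px.

416 px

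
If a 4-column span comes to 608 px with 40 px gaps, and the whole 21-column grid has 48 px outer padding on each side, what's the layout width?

4c + 3·40 = 608 → 4c = 488 → c = 122 px.
Adding margins, columns and gutters: 96 + 2562 + 800 = 3458 px.

3458 px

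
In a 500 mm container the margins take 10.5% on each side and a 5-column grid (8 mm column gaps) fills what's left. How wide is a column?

500 × (1 − 2·10.5%) = 500 × 79% = 395 mm for the columns.
5c + 4·8 = 395 → 5c = 363 → c = 72.6 mm.

72.6 mm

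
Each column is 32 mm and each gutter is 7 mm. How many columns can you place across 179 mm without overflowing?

4 columns

4 columns: 4·32 + 3·7 = 149 mm ≤ 179.
5 columns: 188 mm > 179. So 4.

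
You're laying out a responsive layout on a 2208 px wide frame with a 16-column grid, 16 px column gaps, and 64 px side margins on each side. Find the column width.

Content width = 2208 − 2·64 = 2080 px.
Subtracting 15 column gaps of 16 leaves 1840 for 16 columns, so c = 115 px.

115 px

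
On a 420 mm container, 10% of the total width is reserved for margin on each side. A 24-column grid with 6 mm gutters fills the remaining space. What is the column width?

Margins: 10% × 420 = 42 mm each, so content = 420 − 84 = 336 mm.
Subtracting 23 gutters of 6 leaves 198 for 24 columns, so c = 8.25 mm.

8.25 mm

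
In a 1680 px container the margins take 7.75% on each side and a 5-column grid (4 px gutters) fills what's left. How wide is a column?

280.72 px

1680 × (1 − 2·7.75%) = 1680 × 84.5% = 1419.6 px for the columns.
5c + 4·4 = 1419.6 → 5c = 1403.6 → c = 280.72 px.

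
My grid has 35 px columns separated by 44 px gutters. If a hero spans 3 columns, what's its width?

Span of 3: 3·35 + 2·44 = 105 + 88 = 193 px.

193 px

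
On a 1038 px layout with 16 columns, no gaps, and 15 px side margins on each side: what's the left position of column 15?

897 px

Take off 30 px of margins, leaving 1008 px.
1008 / 16 = 63 px per column.
Before column 15: the margin + 14 columns + 14 gaps.
Offset = 15 + 14·(63 + 0) = 15 + 882 = 897 px.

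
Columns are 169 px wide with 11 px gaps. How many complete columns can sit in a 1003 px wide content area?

k columns need k·169 + (k−1)·11 = k·180 − 11.
k·180 − 11 ≤ 1003 → k ≤ 1014 / 180 ≈ 5.63, so k = 5.

5 columns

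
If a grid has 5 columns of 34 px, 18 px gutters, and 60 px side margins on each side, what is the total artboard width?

362 px

Adding margins, columns and gutters: 120 + 170 + 72 = 362 px.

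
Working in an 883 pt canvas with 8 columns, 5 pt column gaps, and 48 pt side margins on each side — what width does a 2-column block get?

Take off 96 pt of margins, leaving 787 pt.
8 columns + 7 column gaps: 8c + 7·5 = 787.
8c = 787 − 35 = 752, so c = 94 pt.
Span of 2: 2·94 + 1·5 = 188 + 5 = 193 pt.

193 pt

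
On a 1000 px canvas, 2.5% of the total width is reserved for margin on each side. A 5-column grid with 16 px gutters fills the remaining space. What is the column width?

177.2 px

Margins: 2.5% × 1000 = 25 px each, so content = 1000 − 50 = 950 px.
5 columns + 4 gutters: 5c + 4·16 = 950.
5c = 950 − 64 = 886, so c = 177.2 px.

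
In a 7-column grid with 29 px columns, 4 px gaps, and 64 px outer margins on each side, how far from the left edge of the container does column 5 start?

196 px

Before column 5: the margin + 4 columns + 4 gaps.
Offset = 64 + 4·(29 + 4) = 64 + 132 = 196 px.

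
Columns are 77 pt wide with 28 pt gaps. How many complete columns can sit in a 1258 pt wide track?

12 columns

k columns need k·77 + (k−1)·28 = k·105 − 28.
k·105 − 28 ≤ 1258 → k ≤ 1286 / 105 ≈ 12.25, so k = 12.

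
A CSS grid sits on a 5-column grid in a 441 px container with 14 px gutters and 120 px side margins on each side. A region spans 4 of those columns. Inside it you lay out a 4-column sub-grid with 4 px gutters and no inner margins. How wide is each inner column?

36.5 px

Subtract both margins: 441 − 2·120 = 201 px.
201 − 4·14 = 145; ÷5 gives c = 29 px.
Span of 4: 4·29 + 3·14 = 116 + 42 = 158 px.
4d + 3·4 = 158 → 4d = 146 → d = 36.5 px.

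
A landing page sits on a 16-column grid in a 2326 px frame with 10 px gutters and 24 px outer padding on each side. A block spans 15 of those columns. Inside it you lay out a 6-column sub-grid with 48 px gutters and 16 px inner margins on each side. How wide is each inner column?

310.5 px

Take off 48 px of margins, leaving 2278 px.
16c + 15·10 = 2278 → 16c = 2128 → c = 133 px.
Span of 15: 15·133 + 14·10 = 1995 + 140 = 2135 px.
Inner content = 2135 − 2·16 = 2103 px.
6 columns + 5 gutters: 6d + 5·48 = 2103.
6d = 2103 − 240 = 1863, so d = 310.5 px.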